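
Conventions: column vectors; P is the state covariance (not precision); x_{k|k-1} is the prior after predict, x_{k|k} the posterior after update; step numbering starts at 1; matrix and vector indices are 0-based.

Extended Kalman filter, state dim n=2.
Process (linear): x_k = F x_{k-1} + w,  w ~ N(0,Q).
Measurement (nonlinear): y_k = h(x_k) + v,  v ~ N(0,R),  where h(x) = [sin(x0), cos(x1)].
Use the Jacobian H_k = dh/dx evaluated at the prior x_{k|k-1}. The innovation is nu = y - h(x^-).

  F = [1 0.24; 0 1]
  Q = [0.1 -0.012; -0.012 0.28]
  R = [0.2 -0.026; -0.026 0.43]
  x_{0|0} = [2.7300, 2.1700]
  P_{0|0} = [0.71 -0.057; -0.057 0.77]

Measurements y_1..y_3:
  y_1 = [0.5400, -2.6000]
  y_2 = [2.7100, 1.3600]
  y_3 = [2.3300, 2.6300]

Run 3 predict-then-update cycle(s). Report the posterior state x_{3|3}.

step 1: x^-=[3.2508, 2.1700]  P^-=[0.8270 0.1158; 0.1158 1.0500]  H_jac=[-0.9940 0.0000; 0.0000 -0.8258]  S=[1.0172 0.0691; 0.0691 1.1460]  K=[-0.8058 -0.0349; -0.0621 -0.7529]  nu=[0.6490, -2.0360]  x^+=[2.7989, 3.6626]  P^+=[0.1612 -0.0072; -0.0072 0.3901]
step 2: x^-=[3.6779, 3.6626]  P^-=[0.2802 0.0744; 0.0744 0.6701]  H_jac=[-0.8596 0.0000; 0.0000 0.4977]  S=[0.4071 -0.0578; -0.0578 0.5960]  K=[-0.5911 0.0048; -0.0787 0.5519]  nu=[3.2209, 2.2273]  x^+=[1.7847, 4.6384]  P^+=[0.1377 0.0350; 0.0350 0.4810]
step 3: x^-=[2.8979, 4.6384]  P^-=[0.2822 0.1384; 0.1384 0.7610]  H_jac=[-0.9705 0.0000; 0.0000 0.9973]  S=[0.4657 -0.1600; -0.1600 1.1868]  K=[-0.5746 0.0389; -0.0722 0.6297]  nu=[2.0887, 2.7039]  x^+=[1.8028, 6.1903]  P^+=[0.1195 0.0317; 0.0317 0.2734]

x_post = [1.8028, 6.1903]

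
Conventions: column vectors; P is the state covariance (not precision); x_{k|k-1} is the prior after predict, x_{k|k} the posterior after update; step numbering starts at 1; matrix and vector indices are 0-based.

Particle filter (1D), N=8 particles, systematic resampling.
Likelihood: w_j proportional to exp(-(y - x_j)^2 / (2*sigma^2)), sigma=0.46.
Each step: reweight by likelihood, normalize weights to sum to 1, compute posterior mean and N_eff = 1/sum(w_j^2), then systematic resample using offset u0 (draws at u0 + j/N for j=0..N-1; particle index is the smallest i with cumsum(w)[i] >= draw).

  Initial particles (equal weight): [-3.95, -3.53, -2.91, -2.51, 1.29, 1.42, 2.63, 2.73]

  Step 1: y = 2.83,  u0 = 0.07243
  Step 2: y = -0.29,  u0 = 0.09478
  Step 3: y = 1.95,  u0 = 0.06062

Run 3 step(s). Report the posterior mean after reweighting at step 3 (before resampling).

post_mean = 2.6491

step 1: w=[0.0000, 0.0000, 0.0000, 0.0000, 0.0019, 0.0048, 0.4790, 0.5142]  mean=2.6730  Neff=2.0246  idx=[6, 6, 6, 6, 7, 7, 7, 7]
step 2: w=[0.2007, 0.2007, 0.2007, 0.2007, 0.0493, 0.0493, 0.0493, 0.0493]  mean=2.6497  Neff=5.8538  idx=[0, 1, 1, 2, 2, 3, 4, 7]
step 3: w=[0.1348, 0.1348, 0.1348, 0.1348, 0.1348, 0.1348, 0.0955, 0.0955]  mean=2.6491  Neff=7.8541  idx=[0, 1, 2, 3, 4, 5, 6, 7]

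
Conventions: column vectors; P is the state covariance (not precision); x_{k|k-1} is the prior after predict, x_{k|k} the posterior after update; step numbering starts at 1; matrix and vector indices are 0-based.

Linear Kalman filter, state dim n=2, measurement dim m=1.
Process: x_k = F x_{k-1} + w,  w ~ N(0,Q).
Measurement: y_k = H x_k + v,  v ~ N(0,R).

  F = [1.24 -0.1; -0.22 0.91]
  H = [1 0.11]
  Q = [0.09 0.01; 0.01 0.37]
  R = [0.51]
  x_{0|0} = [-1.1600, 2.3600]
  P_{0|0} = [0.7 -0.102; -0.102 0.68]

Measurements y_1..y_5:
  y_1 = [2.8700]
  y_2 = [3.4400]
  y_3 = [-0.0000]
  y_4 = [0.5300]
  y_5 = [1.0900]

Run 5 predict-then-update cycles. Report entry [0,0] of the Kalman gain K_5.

K[0,0] = 0.5730

step 1: x^-=[-1.6744, 2.4028]  P^-=[1.1984 -0.3602; -0.3602 1.0078]  S=[1.6414]  K=[0.7060; -0.1519]  nu=[4.2801]  x^+=[1.3473, 1.7527]  P^+=[0.3803 -0.1842; -0.1842 0.9700]
step 2: x^-=[1.4954, 1.2985]  P^-=[0.7301 -0.3939; -0.3939 1.2654]  S=[1.1688]  K=[0.5876; -0.2179]  nu=[1.8018]  x^+=[2.5542, 0.9059]  P^+=[0.3266 -0.2442; -0.2442 1.2099]
step 3: x^-=[3.0766, 0.2625]  P^-=[0.6648 -0.4701; -0.4701 1.4855]  S=[1.0893]  K=[0.5628; -0.2816]  nu=[-3.1054]  x^+=[1.3289, 1.1369]  P^+=[0.3197 -0.2975; -0.2975 1.3991]
step 4: x^-=[1.5341, 0.7422]  P^-=[0.6694 -0.5468; -0.5468 1.6632]  S=[1.0792]  K=[0.5645; -0.3371]  nu=[-1.0857]  x^+=[0.9212, 1.1082]  P^+=[0.3255 -0.3414; -0.3414 1.5405]
step 5: x^-=[1.0314, 0.8058]  P^-=[0.6905 -0.6117; -0.6117 1.7982]  S=[1.0877]  K=[0.5730; -0.3805]  nu=[-0.0301]  x^+=[1.0142, 0.8173]  P^+=[0.3334 -0.3746; -0.3746 1.6407]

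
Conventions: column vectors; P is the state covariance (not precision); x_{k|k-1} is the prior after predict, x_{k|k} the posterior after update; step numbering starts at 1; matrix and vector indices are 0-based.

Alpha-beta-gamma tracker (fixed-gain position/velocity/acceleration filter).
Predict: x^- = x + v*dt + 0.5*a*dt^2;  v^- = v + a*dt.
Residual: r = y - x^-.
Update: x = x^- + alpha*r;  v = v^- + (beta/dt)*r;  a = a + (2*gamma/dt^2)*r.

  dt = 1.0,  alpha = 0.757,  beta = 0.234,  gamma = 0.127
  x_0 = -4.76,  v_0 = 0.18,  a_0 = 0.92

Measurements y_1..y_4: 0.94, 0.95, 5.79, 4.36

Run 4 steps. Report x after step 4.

x_post = 6.2670

step 1: x_pred=-4.1200  r=5.0600  x^+=-0.2896  v^+=2.2840  a^+=2.2052
step 2: x_pred=3.0971  r=-2.1471  x^+=1.4717  v^+=3.9869  a^+=1.6599
step 3: x_pred=6.2885  r=-0.4985  x^+=5.9111  v^+=5.5301  a^+=1.5333
step 4: x_pred=12.2079  r=-7.8479  x^+=6.2670  v^+=5.2269  a^+=-0.4601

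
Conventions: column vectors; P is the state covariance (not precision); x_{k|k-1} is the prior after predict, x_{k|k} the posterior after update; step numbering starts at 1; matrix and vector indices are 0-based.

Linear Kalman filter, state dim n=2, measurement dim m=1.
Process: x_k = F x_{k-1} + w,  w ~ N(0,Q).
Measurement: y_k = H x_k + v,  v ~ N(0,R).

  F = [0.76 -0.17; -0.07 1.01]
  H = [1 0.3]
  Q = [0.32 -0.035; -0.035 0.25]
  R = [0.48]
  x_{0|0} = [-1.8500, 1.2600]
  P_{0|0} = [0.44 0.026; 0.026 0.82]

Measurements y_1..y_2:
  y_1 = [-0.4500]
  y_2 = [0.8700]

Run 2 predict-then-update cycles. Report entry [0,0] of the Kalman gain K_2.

K[0,0] = 0.4983

step 1: x^-=[-1.6202, 1.4021]  P^-=[0.5911 -0.1789; -0.1789 1.0850]  S=[1.0614]  K=[0.5063; 0.1381]  nu=[0.7496]  x^+=[-1.2407, 1.5056]  P^+=[0.3190 -0.2531; -0.2531 1.0647]
step 2: x^-=[-1.1989, 1.6075]  P^-=[0.6004 -0.4321; -0.4321 1.3735]  S=[0.9448]  K=[0.4983; -0.0212]  nu=[1.5866]  x^+=[-0.4082, 1.5738]  P^+=[0.3658 -0.4221; -0.4221 1.3731]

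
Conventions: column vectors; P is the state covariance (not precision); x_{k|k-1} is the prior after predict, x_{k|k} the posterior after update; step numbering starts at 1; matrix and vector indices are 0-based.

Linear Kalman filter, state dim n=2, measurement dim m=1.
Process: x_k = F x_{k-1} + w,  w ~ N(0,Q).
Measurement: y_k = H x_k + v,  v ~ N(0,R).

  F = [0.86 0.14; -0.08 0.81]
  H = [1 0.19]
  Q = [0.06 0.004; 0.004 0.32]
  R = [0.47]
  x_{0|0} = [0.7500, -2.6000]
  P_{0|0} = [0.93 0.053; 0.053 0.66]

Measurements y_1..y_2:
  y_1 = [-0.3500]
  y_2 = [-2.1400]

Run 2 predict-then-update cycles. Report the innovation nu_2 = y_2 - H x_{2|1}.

step 1: x^-=[0.2810, -2.1660]  P^-=[0.7735 0.0512; 0.0512 0.7521]  S=[1.2901]  K=[0.6071; 0.1504]  nu=[-0.2195]  x^+=[0.1478, -2.1990]  P^+=[0.2980 -0.0666; -0.0666 0.7229]
step 2: x^-=[-0.1808, -1.7930]  P^-=[0.2785 0.0198; 0.0198 0.8048]  S=[0.7851]  K=[0.3596; 0.2200]  nu=[-1.6185]  x^+=[-0.7627, -2.1491]  P^+=[0.1770 -0.0423; -0.0423 0.7668]

innov = [-1.6185]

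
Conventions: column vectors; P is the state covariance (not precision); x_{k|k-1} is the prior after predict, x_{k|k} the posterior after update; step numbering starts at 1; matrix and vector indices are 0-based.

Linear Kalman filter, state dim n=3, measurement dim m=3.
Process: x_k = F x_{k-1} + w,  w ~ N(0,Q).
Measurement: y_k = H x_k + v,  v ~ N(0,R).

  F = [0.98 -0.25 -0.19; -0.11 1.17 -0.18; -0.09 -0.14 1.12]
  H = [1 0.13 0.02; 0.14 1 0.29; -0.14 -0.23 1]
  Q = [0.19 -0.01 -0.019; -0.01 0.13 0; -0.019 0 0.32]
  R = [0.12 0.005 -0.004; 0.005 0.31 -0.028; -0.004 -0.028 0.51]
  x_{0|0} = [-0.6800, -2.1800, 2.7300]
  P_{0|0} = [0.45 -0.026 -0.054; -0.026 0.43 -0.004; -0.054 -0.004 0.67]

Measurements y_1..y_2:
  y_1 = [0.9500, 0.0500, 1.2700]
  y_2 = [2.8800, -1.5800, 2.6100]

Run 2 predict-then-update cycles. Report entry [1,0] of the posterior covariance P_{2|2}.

P_post[1,0] = -0.0381

step 1: x^-=[-0.6401, -2.9672, 3.4240]  P^-=[0.7057 -0.1828 -0.2424; -0.1828 0.7520 -0.1983; -0.2424 -0.1983 1.1840]  S=[0.7806 -0.0601 -0.3228; -0.0601 0.9896 -0.0491; -0.3228 -0.0491 1.8949]  K=[0.8530 -0.1049 -0.0153; -0.1417 0.6580 -0.1895; -0.0267 0.1437 0.6660]  nu=[1.9074, 2.1139, -2.9261]  x^+=[0.8099, -1.2921, 1.7282]  P^+=[0.1074 -0.0420 -0.0029; -0.0420 0.2338 -0.0666; -0.0029 -0.0666 0.3200]
step 2: x^-=[0.7883, -1.9120, 2.0436]  P^-=[0.3347 -0.1161 -0.0699; -0.1161 0.5004 -0.1866; -0.0699 -0.1866 0.7473]  S=[0.4295 -0.0282 -0.1152; -0.0282 0.7334 -0.0941; -0.1152 -0.0941 1.3883]  K=[0.7317 -0.0953 -0.0106; -0.1390 0.5580 -0.1793; -0.0219 0.1014 0.5813]  nu=[2.2993, -0.3710, 0.2371]  x^+=[2.5037, -2.4811, 2.0933]  P^+=[0.0924 -0.0381 -0.0015; -0.0381 0.2016 -0.0655; -0.0015 -0.0655 0.2784]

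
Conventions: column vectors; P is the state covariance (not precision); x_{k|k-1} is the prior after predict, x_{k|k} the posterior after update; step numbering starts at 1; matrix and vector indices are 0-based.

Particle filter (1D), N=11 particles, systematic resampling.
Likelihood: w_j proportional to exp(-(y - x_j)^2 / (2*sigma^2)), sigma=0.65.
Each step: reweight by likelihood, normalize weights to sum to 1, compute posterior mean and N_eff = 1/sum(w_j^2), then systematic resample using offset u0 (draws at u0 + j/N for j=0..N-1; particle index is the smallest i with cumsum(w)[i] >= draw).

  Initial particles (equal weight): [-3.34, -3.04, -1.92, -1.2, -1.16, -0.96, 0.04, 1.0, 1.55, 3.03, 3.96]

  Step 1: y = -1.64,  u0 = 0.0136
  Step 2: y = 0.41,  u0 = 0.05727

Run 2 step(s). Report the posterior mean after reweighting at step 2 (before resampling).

post_mean = -1.0874

step 1: w=[0.0102, 0.0306, 0.2836, 0.2475, 0.2369, 0.1801, 0.0110, 0.0001, 0.0000, 0.0000, 0.0000]  mean=-1.4158  Neff=4.3212  idx=[1, 2, 2, 2, 3, 3, 3, 4, 4, 5, 5]
step 2: w=[0.0000, 0.0035, 0.0035, 0.0035, 0.0991, 0.0991, 0.0991, 0.1152, 0.1152, 0.2310, 0.2310]  mean=-1.0874  Neff=6.1444  idx=[4, 5, 6, 7, 7, 8, 9, 9, 10, 10, 10]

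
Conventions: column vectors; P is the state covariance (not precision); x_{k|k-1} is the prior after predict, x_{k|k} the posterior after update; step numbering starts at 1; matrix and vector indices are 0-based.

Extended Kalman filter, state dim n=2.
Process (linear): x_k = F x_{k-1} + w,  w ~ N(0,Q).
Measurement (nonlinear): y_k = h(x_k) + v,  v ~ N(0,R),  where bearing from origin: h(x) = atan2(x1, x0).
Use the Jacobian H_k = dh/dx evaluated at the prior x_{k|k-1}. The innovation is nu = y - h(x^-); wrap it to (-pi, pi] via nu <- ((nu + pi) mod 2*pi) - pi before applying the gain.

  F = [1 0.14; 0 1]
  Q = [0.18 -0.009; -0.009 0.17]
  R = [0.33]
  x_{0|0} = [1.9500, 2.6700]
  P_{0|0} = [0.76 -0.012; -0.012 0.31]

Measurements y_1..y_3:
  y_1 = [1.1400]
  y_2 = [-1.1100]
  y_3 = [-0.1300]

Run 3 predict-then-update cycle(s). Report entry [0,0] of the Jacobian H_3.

H_jac[0,0] = -0.1159

step 1: x^-=[2.3238, 2.6700]  P^-=[0.9427 0.0224; 0.0224 0.4800]  H_jac=[-0.2131 0.1855]  S=[0.3876]  K=[-0.5077; 0.2174]  nu=[0.2854]  x^+=[2.1789, 2.7320]  P^+=[0.8428 0.0652; 0.0652 0.4617]
step 2: x^-=[2.5614, 2.7320]  P^-=[1.0501 0.1208; 0.1208 0.6317]  H_jac=[-0.1948 0.1826]  S=[0.3823]  K=[-0.4774; 0.2402]  nu=[-1.9276]  x^+=[3.4816, 2.2690]  P^+=[0.9630 0.1646; 0.1646 0.6096]
step 3: x^-=[3.7992, 2.2690]  P^-=[1.2011 0.2410; 0.2410 0.7796]  H_jac=[-0.1159 0.1940]  S=[0.3646]  K=[-0.2534; 0.3382]  nu=[-0.6684]  x^+=[3.9686, 2.0430]  P^+=[1.1776 0.2722; 0.2722 0.7379]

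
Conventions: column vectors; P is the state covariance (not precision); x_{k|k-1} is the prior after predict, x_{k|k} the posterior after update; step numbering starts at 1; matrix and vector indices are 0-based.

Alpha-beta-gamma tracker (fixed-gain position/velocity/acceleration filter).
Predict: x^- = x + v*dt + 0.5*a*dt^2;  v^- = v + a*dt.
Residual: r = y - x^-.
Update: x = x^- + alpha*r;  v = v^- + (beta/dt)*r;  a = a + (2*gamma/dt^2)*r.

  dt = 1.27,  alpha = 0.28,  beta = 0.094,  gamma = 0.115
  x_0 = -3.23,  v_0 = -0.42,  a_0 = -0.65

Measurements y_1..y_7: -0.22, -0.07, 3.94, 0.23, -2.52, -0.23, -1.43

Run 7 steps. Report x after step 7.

x_post = 7.2701

step 1: x_pred=-4.2876  r=4.0676  x^+=-3.1487  v^+=-0.9444  a^+=-0.0700
step 2: x_pred=-4.4045  r=4.3345  x^+=-3.1909  v^+=-0.7125  a^+=0.5481
step 3: x_pred=-3.6536  r=7.5936  x^+=-1.5274  v^+=0.5457  a^+=1.6310
step 4: x_pred=0.4810  r=-0.2510  x^+=0.4107  v^+=2.5985  a^+=1.5952
step 5: x_pred=4.9973  r=-7.5173  x^+=2.8924  v^+=4.0680  a^+=0.5232
step 6: x_pred=8.4808  r=-8.7108  x^+=6.0418  v^+=4.0878  a^+=-0.7189
step 7: x_pred=10.6535  r=-12.0835  x^+=7.2701  v^+=2.2804  a^+=-2.4420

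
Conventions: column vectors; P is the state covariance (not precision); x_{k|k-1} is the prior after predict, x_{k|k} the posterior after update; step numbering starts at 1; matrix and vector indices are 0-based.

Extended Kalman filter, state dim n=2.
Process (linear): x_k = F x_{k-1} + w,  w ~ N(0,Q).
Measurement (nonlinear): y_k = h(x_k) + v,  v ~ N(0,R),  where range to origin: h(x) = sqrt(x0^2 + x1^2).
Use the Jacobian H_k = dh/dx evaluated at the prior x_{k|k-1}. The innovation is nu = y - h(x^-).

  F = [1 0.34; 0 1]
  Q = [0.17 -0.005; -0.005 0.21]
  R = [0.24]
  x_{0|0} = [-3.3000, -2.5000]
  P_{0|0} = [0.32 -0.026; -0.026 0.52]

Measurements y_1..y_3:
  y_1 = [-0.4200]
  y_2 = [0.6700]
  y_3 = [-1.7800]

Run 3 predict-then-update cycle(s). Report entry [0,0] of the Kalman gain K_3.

K[0,0] = -0.6648

step 1: x^-=[-4.1500, -2.5000]  P^-=[0.5324 0.1458; 0.1458 0.7300]  H_jac=[-0.8566 -0.5160]  S=[0.9539]  K=[-0.5570; -0.5258]  nu=[-5.2648]  x^+=[-1.2177, 0.2683]  P^+=[0.2365 -0.1336; -0.1336 0.4663]
step 2: x^-=[-1.1264, 0.2683]  P^-=[0.3696 0.0200; 0.0200 0.6763]  H_jac=[-0.9728 0.2317]  S=[0.6171]  K=[-0.5752; 0.2224]  nu=[-0.4880]  x^+=[-0.8458, 0.1597]  P^+=[0.1655 0.0989; 0.0989 0.6457]
step 3: x^-=[-0.7915, 0.1597]  P^-=[0.4774 0.3135; 0.3135 0.8557]  H_jac=[-0.9802 0.1978]  S=[0.6106]  K=[-0.6648; -0.2260]  nu=[-2.5874]  x^+=[0.9286, 0.7444]  P^+=[0.2075 0.2217; 0.2217 0.8246]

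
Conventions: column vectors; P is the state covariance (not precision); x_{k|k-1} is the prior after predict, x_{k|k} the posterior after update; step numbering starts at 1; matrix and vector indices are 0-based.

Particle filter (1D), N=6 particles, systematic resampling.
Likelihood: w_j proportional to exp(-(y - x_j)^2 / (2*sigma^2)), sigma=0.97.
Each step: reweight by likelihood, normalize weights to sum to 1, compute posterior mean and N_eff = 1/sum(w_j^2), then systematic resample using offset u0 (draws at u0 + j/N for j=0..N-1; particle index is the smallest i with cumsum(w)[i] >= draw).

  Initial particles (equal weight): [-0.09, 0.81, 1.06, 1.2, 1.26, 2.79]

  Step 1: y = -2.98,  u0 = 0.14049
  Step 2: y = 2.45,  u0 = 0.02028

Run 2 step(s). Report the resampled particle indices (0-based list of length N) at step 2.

step 1: w=[0.9352, 0.0383, 0.0135, 0.0073, 0.0056, 0.0000]  mean=-0.0229  Neff=1.1412  idx=[0, 0, 0, 0, 0, 2]
step 2: w=[0.0623, 0.0623, 0.0623, 0.0623, 0.0623, 0.6883]  mean=0.7016  Neff=2.0275  idx=[0, 2, 5, 5, 5, 5]

resampled_idx = [0, 2, 5, 5, 5, 5]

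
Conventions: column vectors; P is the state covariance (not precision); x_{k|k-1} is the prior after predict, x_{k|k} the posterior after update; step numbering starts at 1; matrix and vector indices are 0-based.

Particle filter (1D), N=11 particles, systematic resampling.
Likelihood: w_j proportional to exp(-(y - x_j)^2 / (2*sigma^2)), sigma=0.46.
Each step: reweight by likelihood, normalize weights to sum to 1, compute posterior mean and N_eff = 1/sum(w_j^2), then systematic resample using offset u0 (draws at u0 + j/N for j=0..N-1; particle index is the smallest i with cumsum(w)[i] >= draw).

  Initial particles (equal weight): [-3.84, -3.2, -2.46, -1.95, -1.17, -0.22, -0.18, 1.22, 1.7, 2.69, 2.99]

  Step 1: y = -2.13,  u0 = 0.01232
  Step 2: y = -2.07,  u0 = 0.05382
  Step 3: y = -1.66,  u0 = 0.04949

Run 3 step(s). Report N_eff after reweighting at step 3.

step 1: w=[0.0005, 0.0355, 0.4110, 0.4925, 0.0602, 0.0001, 0.0001, 0.0000, 0.0000, 0.0000, 0.0000]  mean=-2.1578  Neff=2.4016  idx=[1, 2, 2, 2, 2, 3, 3, 3, 3, 3, 3]
step 2: w=[0.0057, 0.0808, 0.0808, 0.0808, 0.0808, 0.1119, 0.1119, 0.1119, 0.1119, 0.1119, 0.1119]  mean=-2.1219  Neff=9.8795  idx=[1, 2, 3, 4, 5, 6, 7, 8, 9, 9, 10]
step 3: w=[0.0333, 0.0333, 0.0333, 0.0333, 0.1238, 0.1238, 0.1238, 0.1238, 0.1238, 0.1238, 0.1238]  mean=-2.0179  Neff=8.9466  idx=[1, 4, 4, 5, 6, 6, 7, 8, 9, 9, 10]

N_eff = 8.9466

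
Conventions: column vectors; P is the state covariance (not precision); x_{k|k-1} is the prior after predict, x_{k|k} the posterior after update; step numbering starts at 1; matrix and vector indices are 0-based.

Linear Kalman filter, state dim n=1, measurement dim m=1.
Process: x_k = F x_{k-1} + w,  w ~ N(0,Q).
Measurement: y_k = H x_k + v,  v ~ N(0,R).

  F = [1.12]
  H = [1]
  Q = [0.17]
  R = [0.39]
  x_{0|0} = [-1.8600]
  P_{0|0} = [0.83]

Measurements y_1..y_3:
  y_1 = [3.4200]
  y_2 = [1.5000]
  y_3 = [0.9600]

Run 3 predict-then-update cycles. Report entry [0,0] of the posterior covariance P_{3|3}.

P_post[0,0] = 0.2098

step 1: x^-=[-2.0832]  P^-=[1.2112]  S=[1.6012]  K=[0.7564]  nu=[5.5032]  x^+=[2.0796]  P^+=[0.2950]
step 2: x^-=[2.3291]  P^-=[0.5401]  S=[0.9301]  K=[0.5807]  nu=[-0.8291]  x^+=[1.8477]  P^+=[0.2265]
step 3: x^-=[2.0694]  P^-=[0.4541]  S=[0.8441]  K=[0.5380]  nu=[-1.1094]  x^+=[1.4726]  P^+=[0.2098]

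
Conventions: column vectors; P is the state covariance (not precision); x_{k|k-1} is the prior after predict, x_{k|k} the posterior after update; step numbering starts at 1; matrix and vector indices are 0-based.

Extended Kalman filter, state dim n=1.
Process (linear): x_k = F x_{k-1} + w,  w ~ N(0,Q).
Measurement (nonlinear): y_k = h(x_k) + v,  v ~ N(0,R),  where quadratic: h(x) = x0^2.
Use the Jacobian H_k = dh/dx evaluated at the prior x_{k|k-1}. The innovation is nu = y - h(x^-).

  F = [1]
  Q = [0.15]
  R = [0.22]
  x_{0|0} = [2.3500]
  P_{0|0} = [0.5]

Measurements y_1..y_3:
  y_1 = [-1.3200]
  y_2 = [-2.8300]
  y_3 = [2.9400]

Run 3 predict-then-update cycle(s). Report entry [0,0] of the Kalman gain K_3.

K[0,0] = -0.4720

step 1: x^-=[2.3500]  P^-=[0.6500]  H_jac=[4.7000]  S=[14.5785]  K=[0.2096]  nu=[-6.8425]  x^+=[0.9161]  P^+=[0.0098]
step 2: x^-=[0.9161]  P^-=[0.1598]  H_jac=[1.8322]  S=[0.7565]  K=[0.3871]  nu=[-3.6693]  x^+=[-0.5041]  P^+=[0.0465]
step 3: x^-=[-0.5041]  P^-=[0.1965]  H_jac=[-1.0082]  S=[0.4197]  K=[-0.4720]  nu=[2.6859]  x^+=[-1.7717]  P^+=[0.1030]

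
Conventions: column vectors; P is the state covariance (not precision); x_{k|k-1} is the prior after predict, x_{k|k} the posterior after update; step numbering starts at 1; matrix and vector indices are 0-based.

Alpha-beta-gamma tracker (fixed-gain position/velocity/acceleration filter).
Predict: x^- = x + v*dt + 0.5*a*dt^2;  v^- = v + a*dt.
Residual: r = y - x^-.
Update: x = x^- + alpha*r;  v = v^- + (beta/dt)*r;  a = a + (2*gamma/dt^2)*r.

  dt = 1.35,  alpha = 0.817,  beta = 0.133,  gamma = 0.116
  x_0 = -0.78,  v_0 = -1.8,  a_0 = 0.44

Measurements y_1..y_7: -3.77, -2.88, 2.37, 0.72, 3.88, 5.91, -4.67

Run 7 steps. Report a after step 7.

step 1: x_pred=-2.8091  r=-0.9609  x^+=-3.5941  v^+=-1.3007  a^+=0.3177
step 2: x_pred=-5.0606  r=2.1806  x^+=-3.2790  v^+=-0.6570  a^+=0.5953
step 3: x_pred=-3.6235  r=5.9935  x^+=1.2732  v^+=0.7371  a^+=1.3582
step 4: x_pred=3.5059  r=-2.7859  x^+=1.2298  v^+=2.2962  a^+=1.0036
step 5: x_pred=5.2442  r=-1.3642  x^+=4.1297  v^+=3.5166  a^+=0.8299
step 6: x_pred=9.6334  r=-3.7234  x^+=6.5914  v^+=4.2702  a^+=0.3559
step 7: x_pred=12.6805  r=-17.3505  x^+=-1.4949  v^+=3.0414  a^+=-1.8527

a_post = -1.8527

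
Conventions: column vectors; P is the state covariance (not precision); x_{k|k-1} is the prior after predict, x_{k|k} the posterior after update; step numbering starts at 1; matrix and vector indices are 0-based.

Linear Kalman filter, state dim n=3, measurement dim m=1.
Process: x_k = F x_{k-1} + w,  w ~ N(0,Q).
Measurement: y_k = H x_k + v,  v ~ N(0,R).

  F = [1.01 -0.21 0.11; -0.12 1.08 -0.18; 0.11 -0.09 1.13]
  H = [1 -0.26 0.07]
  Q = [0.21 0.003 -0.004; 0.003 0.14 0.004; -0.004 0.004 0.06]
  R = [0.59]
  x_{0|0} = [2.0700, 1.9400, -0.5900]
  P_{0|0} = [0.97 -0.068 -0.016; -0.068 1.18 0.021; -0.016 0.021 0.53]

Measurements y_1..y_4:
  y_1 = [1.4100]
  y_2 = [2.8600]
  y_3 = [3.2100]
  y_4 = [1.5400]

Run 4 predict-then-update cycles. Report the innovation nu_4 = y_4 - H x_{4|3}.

innov = [-1.3378]

step 1: x^-=[1.6184, 1.9530, -0.6136]  P^-=[1.2823 -0.4622 0.1761; -0.4622 1.5563 -0.2117; 0.1761 -0.2117 0.7511]  S=[2.2538]  K=[0.6277; -0.3912; 0.1259]  nu=[0.3423]  x^+=[1.8333, 1.8191, -0.5705]  P^+=[0.3942 0.0912 -0.0020; 0.0912 1.2114 -0.1007; -0.0020 -0.1007 0.7154]
step 2: x^-=[1.4069, 1.8473, -0.6067]  P^-=[0.6397 -0.2473 0.1638; -0.2473 1.5973 -0.3769; 0.1638 -0.3769 1.0063]  S=[1.5078]  K=[0.4745; -0.4569; 0.2203]  nu=[1.9759]  x^+=[2.3444, 0.9445, -0.1714]  P^+=[0.3002 0.0796 0.0062; 0.0796 1.2825 -0.2251; 0.0062 -0.2251 0.9331]
step 3: x^-=[2.1507, 0.7696, -0.0208]  P^-=[0.5621 -0.2903 0.2232; -0.2903 1.7376 -0.5834; 0.2232 -0.5834 1.3112]  S=[1.4794]  K=[0.4415; -0.5292; 0.3155]  nu=[1.2609]  x^+=[2.7074, 0.1023, 0.3770]  P^+=[0.2737 0.0554 0.0172; 0.0554 1.3233 -0.3364; 0.0172 -0.3364 1.1640]
step 4: x^-=[2.7544, -0.2822, 0.7146]  P^-=[0.5575 -0.3476 0.2928; -0.3476 1.8423 -0.7765; 0.2928 -0.7765 1.6320]  S=[1.5300]  K=[0.4368; -0.5758; 0.3980]  nu=[-1.3378]  x^+=[2.1700, 0.4881, 0.1822]  P^+=[0.2655 0.0372 0.0268; 0.0372 1.3351 -0.4259; 0.0268 -0.4259 1.3897]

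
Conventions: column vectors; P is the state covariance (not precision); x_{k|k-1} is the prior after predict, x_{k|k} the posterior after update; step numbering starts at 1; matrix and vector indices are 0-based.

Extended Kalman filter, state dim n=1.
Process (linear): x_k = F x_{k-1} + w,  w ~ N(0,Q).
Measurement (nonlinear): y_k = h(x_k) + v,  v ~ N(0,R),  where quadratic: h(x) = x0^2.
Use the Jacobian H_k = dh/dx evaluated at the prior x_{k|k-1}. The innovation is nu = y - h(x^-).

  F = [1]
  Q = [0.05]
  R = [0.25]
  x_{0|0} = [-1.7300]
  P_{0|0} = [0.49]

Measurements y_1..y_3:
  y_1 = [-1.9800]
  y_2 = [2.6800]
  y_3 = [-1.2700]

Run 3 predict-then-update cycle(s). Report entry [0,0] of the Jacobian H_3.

H_jac[0,0] = -1.5690

step 1: x^-=[-1.7300]  P^-=[0.5400]  H_jac=[-3.4600]  S=[6.7147]  K=[-0.2783]  nu=[-4.9729]  x^+=[-0.3463]  P^+=[0.0201]
step 2: x^-=[-0.3463]  P^-=[0.0701]  H_jac=[-0.6925]  S=[0.2836]  K=[-0.1712]  nu=[2.5601]  x^+=[-0.7845]  P^+=[0.0618]
step 3: x^-=[-0.7845]  P^-=[0.1118]  H_jac=[-1.5690]  S=[0.5252]  K=[-0.3340]  nu=[-1.8854]  x^+=[-0.1548]  P^+=[0.0532]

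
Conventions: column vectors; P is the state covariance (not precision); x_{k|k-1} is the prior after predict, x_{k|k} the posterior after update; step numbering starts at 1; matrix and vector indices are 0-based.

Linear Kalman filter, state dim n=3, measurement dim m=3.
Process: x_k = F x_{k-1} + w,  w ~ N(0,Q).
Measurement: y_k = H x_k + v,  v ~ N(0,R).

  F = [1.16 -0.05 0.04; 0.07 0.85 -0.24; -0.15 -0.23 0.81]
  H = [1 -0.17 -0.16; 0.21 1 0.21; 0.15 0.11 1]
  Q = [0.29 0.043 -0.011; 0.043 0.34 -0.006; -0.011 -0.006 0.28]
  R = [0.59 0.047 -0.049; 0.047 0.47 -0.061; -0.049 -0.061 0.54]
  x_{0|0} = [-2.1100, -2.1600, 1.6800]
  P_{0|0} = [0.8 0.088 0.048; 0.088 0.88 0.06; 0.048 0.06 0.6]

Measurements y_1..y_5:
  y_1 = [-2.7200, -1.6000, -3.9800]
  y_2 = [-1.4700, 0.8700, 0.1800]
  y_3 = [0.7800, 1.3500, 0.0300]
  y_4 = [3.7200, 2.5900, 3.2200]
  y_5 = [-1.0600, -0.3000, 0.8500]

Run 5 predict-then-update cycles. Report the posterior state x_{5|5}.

x_post = [0.5615, 0.1415, 0.6660]

step 1: x^-=[-2.2724, -2.3869, 2.1741]  P^-=[1.3636 0.1408 -0.1016; 0.1408 0.9987 -0.2666; -0.1016 -0.2666 0.7103]  S=[1.9708 0.3097 -0.0140; 0.3097 1.4983 -0.0320; -0.0140 -0.0320 1.2085]  K=[0.6676 0.1352 0.1093; -0.0986 0.6672 -0.0957; -0.0719 -0.0661 0.5482]  nu=[-0.5055, 0.8075, -5.5507]  x^+=[-3.1074, -1.2668, -0.8860]  P^+=[0.3907 0.0151 -0.0422; 0.0151 0.3383 -0.1270; -0.0422 -0.1270 0.3239]
step 2: x^-=[-3.5767, -1.0817, 0.0398]  P^-=[0.8119 0.0778 -0.1016; 0.0778 0.6600 -0.2398; -0.1016 -0.2398 0.5778]  S=[1.4288 0.1899 -0.0796; 0.1899 1.1144 -0.0978; -0.0796 -0.0978 1.0634]  K=[0.5595 0.1153 0.0795; -0.0781 0.5663 -0.1000; -0.0705 -0.0702 0.4925]  nu=[1.9292, 2.6944, 0.7957]  x^+=[-2.1234, 0.2141, 0.1067]  P^+=[0.3275 0.0158 -0.0424; 0.0158 0.2903 -0.1190; -0.0424 -0.1190 0.2931]
step 3: x^-=[-2.4696, 0.0077, 0.3557]  P^-=[0.7266 0.0761 -0.0929; 0.0761 0.6201 -0.2179; -0.0929 -0.2179 0.5508]  S=[1.3406 0.1753 -0.0831; 0.1753 1.0787 -0.0864; -0.0831 -0.0864 1.0413]  K=[0.5333 0.1133 0.0755; -0.0738 0.5518 -0.0929; -0.0693 -0.0630 0.4818]  nu=[3.3078, 1.7862, 0.0439]  x^+=[-0.4999, 0.7453, 0.0351]  P^+=[0.3125 0.0167 -0.0410; 0.0167 0.2819 -0.1137; -0.0410 -0.1137 0.2860]
step 4: x^-=[-0.6157, 0.5901, -0.0680]  P^-=[0.7064 0.0761 -0.0898; 0.0761 0.6114 -0.2108; -0.0898 -0.2108 0.5431]  S=[1.3194 0.1720 -0.0831; 0.1720 1.0721 -0.0816; -0.0831 -0.0816 1.0356]  K=[0.5265 0.1130 0.0748; -0.0727 0.5488 -0.0901; -0.0688 -0.0603 0.4788]  nu=[4.4251, 2.1435, 3.3154]  x^+=[2.2043, 1.1457, 1.0856]  P^+=[0.3087 0.0170 -0.0405; 0.0170 0.2799 -0.1119; -0.0405 -0.1119 0.2840]
step 5: x^-=[2.5431, 0.8676, 0.2852]  P^-=[0.7012 0.0761 -0.0889; 0.0761 0.6092 -0.2086; -0.0889 -0.2086 0.5408]  S=[1.3139 0.1711 -0.0829; 0.1711 1.0705 -0.0801; -0.0829 -0.0801 1.0339]  K=[0.5247 0.1130 0.0747; -0.0725 0.5480 -0.0893; -0.0686 -0.0595 0.4779]  nu=[-3.4100, -1.7615, 0.0879]  x^+=[0.5615, 0.1415, 0.6660]  P^+=[0.3077 0.0171 -0.0403; 0.0171 0.2794 -0.1114; -0.0403 -0.1114 0.2833]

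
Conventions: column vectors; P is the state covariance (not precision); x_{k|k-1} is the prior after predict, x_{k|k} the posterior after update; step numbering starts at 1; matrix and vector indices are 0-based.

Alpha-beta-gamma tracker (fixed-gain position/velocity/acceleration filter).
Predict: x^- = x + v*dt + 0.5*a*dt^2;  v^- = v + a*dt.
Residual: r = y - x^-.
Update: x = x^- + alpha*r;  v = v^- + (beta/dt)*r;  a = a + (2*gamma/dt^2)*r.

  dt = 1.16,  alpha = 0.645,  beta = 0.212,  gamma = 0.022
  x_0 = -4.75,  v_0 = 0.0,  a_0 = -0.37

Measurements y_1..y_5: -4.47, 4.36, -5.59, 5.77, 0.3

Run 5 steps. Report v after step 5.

step 1: x_pred=-4.9989  r=0.5289  x^+=-4.6578  v^+=-0.3325  a^+=-0.3527
step 2: x_pred=-5.2808  r=9.6408  x^+=0.9375  v^+=1.0203  a^+=-0.0375
step 3: x_pred=2.0958  r=-7.6858  x^+=-2.8615  v^+=-0.4278  a^+=-0.2888
step 4: x_pred=-3.5521  r=9.3221  x^+=2.4607  v^+=0.9409  a^+=0.0160
step 5: x_pred=3.5629  r=-3.2629  x^+=1.4583  v^+=0.3632  a^+=-0.0906

v_post = 0.3632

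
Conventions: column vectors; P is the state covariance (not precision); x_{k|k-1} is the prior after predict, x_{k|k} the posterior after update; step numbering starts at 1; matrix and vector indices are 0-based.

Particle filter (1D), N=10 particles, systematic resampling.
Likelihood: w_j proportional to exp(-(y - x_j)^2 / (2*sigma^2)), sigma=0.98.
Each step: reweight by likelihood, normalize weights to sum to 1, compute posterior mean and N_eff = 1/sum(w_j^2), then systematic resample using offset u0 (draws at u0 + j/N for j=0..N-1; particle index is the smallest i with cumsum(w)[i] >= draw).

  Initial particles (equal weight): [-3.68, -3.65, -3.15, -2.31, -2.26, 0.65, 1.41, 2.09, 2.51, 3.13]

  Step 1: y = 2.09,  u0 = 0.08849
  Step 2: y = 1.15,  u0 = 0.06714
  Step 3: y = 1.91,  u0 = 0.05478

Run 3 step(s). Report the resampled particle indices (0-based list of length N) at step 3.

resampled_idx = [1, 1, 2, 3, 4, 5, 6, 7, 8, 9]

step 1: w=[0.0000, 0.0000, 0.0000, 0.0000, 0.0000, 0.0942, 0.2179, 0.2772, 0.2529, 0.1578]  mean=2.0765  Neff=4.5037  idx=[5, 6, 6, 7, 7, 7, 8, 8, 9, 9]
step 2: w=[0.1533, 0.1686, 0.1686, 0.1102, 0.1102, 0.1102, 0.0667, 0.0667, 0.0227, 0.0227]  mean=1.7431  Neff=7.8896  idx=[0, 1, 1, 2, 2, 3, 4, 5, 6, 8]
step 3: w=[0.0534, 0.1072, 0.1072, 0.1072, 0.1072, 0.1201, 0.1201, 0.1201, 0.1012, 0.0563]  mean=1.8225  Neff=9.4787  idx=[1, 1, 2, 3, 4, 5, 6, 7, 8, 9]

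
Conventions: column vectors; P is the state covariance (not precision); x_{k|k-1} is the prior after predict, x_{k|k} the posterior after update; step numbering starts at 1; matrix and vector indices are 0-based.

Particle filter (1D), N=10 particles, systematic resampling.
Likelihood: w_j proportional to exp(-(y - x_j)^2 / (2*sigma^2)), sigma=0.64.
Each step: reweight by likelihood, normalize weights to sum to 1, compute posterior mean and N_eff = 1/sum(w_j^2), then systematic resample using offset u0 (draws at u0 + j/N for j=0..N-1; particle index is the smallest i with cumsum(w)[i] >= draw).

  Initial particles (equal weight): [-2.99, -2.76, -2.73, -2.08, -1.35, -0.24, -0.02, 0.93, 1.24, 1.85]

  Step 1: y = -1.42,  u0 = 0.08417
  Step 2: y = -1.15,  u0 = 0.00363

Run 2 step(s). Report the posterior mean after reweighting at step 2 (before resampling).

step 1: w=[0.0230, 0.0522, 0.0575, 0.2744, 0.4642, 0.0853, 0.0427, 0.0006, 0.0001, 0.0000]  mean=-1.5880  Neff=3.2629  idx=[2, 3, 3, 3, 4, 4, 4, 4, 5, 6]
step 2: w=[0.0087, 0.0635, 0.0635, 0.0635, 0.1739, 0.1739, 0.1739, 0.1739, 0.0665, 0.0384]  mean=-1.3762  Neff=7.1883  idx=[0, 2, 4, 4, 5, 5, 6, 6, 7, 8]

post_mean = -1.3762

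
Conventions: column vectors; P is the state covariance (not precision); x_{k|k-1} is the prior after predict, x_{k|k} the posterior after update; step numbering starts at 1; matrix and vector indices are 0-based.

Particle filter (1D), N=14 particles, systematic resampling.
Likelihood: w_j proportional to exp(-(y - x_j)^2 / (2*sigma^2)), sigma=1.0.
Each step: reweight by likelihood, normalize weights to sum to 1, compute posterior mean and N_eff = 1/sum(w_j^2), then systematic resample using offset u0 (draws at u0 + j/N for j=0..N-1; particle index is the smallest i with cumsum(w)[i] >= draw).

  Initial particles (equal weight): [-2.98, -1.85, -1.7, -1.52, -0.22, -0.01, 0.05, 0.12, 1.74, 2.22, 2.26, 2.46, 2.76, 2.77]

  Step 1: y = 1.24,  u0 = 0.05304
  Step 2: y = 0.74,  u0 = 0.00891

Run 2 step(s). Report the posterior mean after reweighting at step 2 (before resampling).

step 1: w=[0.0000, 0.0017, 0.0026, 0.0044, 0.0680, 0.0903, 0.0972, 0.1054, 0.1741, 0.1221, 0.1173, 0.0937, 0.0621, 0.0612]  mean=1.3979  Neff=9.1995  idx=[4, 5, 6, 7, 7, 8, 8, 9, 9, 10, 10, 11, 12, 13]
step 2: w=[0.0925, 0.1107, 0.1155, 0.1210, 0.1210, 0.0889, 0.0889, 0.0490, 0.0490, 0.0462, 0.0462, 0.0334, 0.0191, 0.0187]  mean=0.9357  Neff=11.0955  idx=[0, 0, 1, 2, 2, 3, 3, 4, 5, 6, 6, 8, 9, 11]

post_mean = 0.9357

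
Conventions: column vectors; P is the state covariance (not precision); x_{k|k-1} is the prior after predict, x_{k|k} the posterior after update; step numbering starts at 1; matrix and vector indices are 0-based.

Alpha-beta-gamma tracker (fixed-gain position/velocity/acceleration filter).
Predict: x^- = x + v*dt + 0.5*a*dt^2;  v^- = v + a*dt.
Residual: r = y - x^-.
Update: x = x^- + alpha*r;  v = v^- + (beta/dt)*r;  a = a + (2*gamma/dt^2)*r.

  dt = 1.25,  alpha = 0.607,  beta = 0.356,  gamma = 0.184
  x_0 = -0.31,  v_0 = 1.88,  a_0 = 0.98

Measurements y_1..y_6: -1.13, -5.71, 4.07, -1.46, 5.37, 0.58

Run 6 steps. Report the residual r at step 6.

step 1: x_pred=2.8056  r=-3.9356  x^+=0.4167  v^+=1.9841  a^+=0.0531
step 2: x_pred=2.9383  r=-8.6483  x^+=-2.3112  v^+=-0.4126  a^+=-1.9838
step 3: x_pred=-4.3767  r=8.4467  x^+=0.7504  v^+=-0.4867  a^+=0.0056
step 4: x_pred=0.1465  r=-1.6065  x^+=-0.8286  v^+=-0.9372  a^+=-0.3728
step 5: x_pred=-2.2913  r=7.6613  x^+=2.3591  v^+=0.7788  a^+=1.4316
step 6: x_pred=4.4511  r=-3.8711  x^+=2.1013  v^+=1.4659  a^+=0.5199

resid = -3.8711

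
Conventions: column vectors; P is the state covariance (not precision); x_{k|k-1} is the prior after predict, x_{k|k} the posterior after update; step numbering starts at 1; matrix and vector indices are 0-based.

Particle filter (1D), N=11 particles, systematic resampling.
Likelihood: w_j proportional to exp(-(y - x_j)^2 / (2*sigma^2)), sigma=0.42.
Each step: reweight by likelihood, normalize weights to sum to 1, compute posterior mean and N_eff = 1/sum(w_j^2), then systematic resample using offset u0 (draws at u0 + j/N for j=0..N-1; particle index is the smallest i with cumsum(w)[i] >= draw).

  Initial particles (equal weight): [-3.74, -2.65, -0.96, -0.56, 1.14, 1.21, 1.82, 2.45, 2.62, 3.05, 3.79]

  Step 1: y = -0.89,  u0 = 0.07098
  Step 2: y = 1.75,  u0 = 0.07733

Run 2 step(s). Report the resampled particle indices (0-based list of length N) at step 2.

step 1: w=[0.0000, 0.0001, 0.5731, 0.4268, 0.0000, 0.0000, 0.0000, 0.0000, 0.0000, 0.0000, 0.0000]  mean=-0.7894  Neff=1.9584  idx=[2, 2, 2, 2, 2, 2, 3, 3, 3, 3, 3]
step 2: w=[0.0007, 0.0007, 0.0007, 0.0007, 0.0007, 0.0007, 0.1992, 0.1992, 0.1992, 0.1992, 0.1992]  mean=-0.5616  Neff=5.0405  idx=[6, 6, 7, 7, 8, 8, 9, 9, 10, 10, 10]

resampled_idx = [6, 6, 7, 7, 8, 8, 9, 9, 10, 10, 10]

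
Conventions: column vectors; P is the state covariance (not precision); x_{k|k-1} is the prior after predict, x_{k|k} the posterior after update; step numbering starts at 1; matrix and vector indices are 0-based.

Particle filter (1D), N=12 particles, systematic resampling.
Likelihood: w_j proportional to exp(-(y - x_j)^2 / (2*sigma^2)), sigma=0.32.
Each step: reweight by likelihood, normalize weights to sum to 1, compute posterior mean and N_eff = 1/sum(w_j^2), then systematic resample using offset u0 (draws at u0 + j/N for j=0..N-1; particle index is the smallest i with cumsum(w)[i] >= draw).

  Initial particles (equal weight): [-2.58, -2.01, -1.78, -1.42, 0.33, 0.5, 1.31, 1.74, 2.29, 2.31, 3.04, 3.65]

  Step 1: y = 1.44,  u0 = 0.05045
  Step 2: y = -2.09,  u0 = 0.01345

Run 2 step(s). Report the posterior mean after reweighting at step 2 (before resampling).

post_mean = 1.3100

step 1: w=[0.0000, 0.0000, 0.0000, 0.0000, 0.0015, 0.0082, 0.5631, 0.3941, 0.0180, 0.0152, 0.0000, 0.0000]  mean=1.5042  Neff=2.1141  idx=[6, 6, 6, 6, 6, 6, 6, 7, 7, 7, 7, 8]
step 2: w=[0.1429, 0.1429, 0.1429, 0.1429, 0.1429, 0.1429, 0.1429, 0.0000, 0.0000, 0.0000, 0.0000, 0.0000]  mean=1.3100  Neff=7.0000  idx=[0, 0, 1, 1, 2, 3, 3, 4, 4, 5, 5, 6]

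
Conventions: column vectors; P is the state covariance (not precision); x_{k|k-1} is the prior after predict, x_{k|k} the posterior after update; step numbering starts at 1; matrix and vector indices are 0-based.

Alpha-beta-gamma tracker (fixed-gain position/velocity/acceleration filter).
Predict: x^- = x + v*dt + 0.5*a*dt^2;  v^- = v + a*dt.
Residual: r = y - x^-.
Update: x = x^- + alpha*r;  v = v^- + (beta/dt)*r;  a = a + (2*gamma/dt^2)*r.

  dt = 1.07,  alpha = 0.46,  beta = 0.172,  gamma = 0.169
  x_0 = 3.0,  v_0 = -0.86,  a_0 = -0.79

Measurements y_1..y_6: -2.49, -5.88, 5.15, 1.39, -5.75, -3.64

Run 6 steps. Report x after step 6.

x_post = -0.2254

step 1: x_pred=1.6276  r=-4.1176  x^+=-0.2665  v^+=-2.3672  a^+=-2.0056
step 2: x_pred=-3.9475  r=-1.9325  x^+=-4.8365  v^+=-4.8238  a^+=-2.5761
step 3: x_pred=-11.4726  r=16.6226  x^+=-3.8262  v^+=-4.9082  a^+=2.3313
step 4: x_pred=-7.7435  r=9.1335  x^+=-3.5421  v^+=-0.9456  a^+=5.0277
step 5: x_pred=-1.6758  r=-4.0742  x^+=-3.5499  v^+=3.7791  a^+=3.8249
step 6: x_pred=2.6833  r=-6.3233  x^+=-0.2254  v^+=6.8553  a^+=1.9581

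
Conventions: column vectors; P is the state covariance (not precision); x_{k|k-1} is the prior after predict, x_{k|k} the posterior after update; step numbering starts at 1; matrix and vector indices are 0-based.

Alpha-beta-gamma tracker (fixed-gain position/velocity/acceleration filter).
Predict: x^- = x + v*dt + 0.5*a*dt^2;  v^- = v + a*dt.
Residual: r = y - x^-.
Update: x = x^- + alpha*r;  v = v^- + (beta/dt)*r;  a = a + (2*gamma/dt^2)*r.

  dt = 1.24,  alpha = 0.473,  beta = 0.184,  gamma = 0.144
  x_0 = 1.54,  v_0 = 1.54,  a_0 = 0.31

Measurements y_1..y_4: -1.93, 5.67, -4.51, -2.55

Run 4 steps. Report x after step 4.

x_post = -2.1721

step 1: x_pred=3.6879  r=-5.6179  x^+=1.0306  v^+=1.0908  a^+=-0.7423
step 2: x_pred=1.8126  r=3.8574  x^+=3.6371  v^+=0.7428  a^+=-0.0197
step 3: x_pred=4.5430  r=-9.0530  x^+=0.2609  v^+=-0.6251  a^+=-1.7154
step 4: x_pred=-1.8330  r=-0.7170  x^+=-2.1721  v^+=-2.8586  a^+=-1.8497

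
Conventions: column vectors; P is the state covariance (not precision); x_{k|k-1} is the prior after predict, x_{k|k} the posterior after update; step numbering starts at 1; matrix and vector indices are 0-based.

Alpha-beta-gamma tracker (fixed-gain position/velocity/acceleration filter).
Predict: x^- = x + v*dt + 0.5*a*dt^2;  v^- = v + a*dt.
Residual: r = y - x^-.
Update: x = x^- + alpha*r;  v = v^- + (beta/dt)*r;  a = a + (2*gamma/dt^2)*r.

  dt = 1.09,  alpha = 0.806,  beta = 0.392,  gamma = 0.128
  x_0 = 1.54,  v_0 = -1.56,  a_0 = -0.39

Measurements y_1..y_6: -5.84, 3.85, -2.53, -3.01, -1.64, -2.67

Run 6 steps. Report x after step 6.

x_post = -2.3101

step 1: x_pred=-0.3921  r=-5.4479  x^+=-4.7831  v^+=-3.9444  a^+=-1.5639
step 2: x_pred=-10.0115  r=13.8615  x^+=1.1609  v^+=-0.6639  a^+=1.4229
step 3: x_pred=1.2825  r=-3.8125  x^+=-1.7904  v^+=-0.4841  a^+=0.6014
step 4: x_pred=-1.9608  r=-1.0492  x^+=-2.8065  v^+=-0.2059  a^+=0.3753
step 5: x_pred=-2.8079  r=1.1679  x^+=-1.8666  v^+=0.6232  a^+=0.6270
step 6: x_pred=-0.8148  r=-1.8552  x^+=-2.3101  v^+=0.6394  a^+=0.2272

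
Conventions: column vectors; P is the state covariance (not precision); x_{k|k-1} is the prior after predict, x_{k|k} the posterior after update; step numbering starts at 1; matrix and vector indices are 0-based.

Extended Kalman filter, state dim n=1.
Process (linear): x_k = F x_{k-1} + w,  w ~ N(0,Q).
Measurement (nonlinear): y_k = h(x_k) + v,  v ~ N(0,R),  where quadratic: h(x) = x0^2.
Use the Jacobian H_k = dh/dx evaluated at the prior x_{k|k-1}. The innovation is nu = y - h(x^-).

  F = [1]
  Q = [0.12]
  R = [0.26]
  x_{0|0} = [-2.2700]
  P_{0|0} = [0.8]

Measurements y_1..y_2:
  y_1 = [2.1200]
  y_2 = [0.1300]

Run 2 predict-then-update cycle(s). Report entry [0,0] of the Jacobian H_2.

H_jac[0,0] = -3.2220

step 1: x^-=[-2.2700]  P^-=[0.9200]  H_jac=[-4.5400]  S=[19.2227]  K=[-0.2173]  nu=[-3.0329]  x^+=[-1.6110]  P^+=[0.0124]
step 2: x^-=[-1.6110]  P^-=[0.1324]  H_jac=[-3.2220]  S=[1.6349]  K=[-0.2610]  nu=[-2.4653]  x^+=[-0.9675]  P^+=[0.0211]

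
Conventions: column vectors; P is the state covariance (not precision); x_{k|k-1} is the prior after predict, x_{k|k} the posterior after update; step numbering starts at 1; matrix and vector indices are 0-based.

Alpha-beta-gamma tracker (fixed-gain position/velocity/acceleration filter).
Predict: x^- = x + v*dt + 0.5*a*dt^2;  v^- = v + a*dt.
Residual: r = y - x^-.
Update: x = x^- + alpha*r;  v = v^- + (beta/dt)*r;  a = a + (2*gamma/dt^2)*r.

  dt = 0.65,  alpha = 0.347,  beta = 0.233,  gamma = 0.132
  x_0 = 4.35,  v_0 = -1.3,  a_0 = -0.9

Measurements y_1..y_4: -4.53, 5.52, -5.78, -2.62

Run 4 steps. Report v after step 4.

step 1: x_pred=3.3149  r=-7.8449  x^+=0.5927  v^+=-4.6971  a^+=-5.8019
step 2: x_pred=-3.6861  r=9.2061  x^+=-0.4916  v^+=-5.1683  a^+=-0.0495
step 3: x_pred=-3.8614  r=-1.9186  x^+=-4.5272  v^+=-5.8882  a^+=-1.2483
step 4: x_pred=-8.6182  r=5.9982  x^+=-6.5368  v^+=-4.5495  a^+=2.4997

v_post = -4.5495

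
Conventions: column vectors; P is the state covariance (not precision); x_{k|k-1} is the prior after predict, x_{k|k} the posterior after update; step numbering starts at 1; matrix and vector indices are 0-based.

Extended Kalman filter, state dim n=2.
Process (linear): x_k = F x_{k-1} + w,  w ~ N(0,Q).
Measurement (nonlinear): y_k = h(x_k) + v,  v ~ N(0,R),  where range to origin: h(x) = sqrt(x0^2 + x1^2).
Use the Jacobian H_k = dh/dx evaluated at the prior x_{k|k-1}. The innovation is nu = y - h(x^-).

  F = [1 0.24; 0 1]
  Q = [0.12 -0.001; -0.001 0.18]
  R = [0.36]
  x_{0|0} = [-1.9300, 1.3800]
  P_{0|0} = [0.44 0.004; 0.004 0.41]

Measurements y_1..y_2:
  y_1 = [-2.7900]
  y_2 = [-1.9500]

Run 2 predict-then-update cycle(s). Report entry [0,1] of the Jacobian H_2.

step 1: x^-=[-1.5988, 1.3800]  P^-=[0.5855 0.1014; 0.1014 0.5900]  H_jac=[-0.7570 0.6534]  S=[0.8471]  K=[-0.4450; 0.3645]  nu=[-4.9020]  x^+=[0.5827, -0.4066]  P^+=[0.4178 0.2388; 0.2388 0.4775]
step 2: x^-=[0.4852, -0.4066]  P^-=[0.6799 0.3524; 0.3524 0.6575]  H_jac=[0.7664 -0.6423]  S=[0.6837]  K=[0.4311; -0.2227]  nu=[-2.5830]  x^+=[-0.6283, 0.1686]  P^+=[0.5528 0.4180; 0.4180 0.6236]

H_jac[0,1] = -0.6423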